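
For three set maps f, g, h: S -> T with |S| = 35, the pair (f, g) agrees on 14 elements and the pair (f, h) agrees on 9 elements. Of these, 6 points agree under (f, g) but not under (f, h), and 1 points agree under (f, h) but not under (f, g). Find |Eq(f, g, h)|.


Eq(f, g, h) is the triple-agreement set: points in S where all three
maps take the same value. Using inclusion-exclusion on the pairwise data:
Pair (f, g) agrees on 14 points; pair (f, h) on 9 points.
Points agreeing under (f, g) but not (f, h) = 6; under (f, h) but not (f, g) = 1.
Triple-agreement = agreement-in-(f, g) minus points that agree under (f, g) but not (f, h):
|Eq(f, g, h)| = 14 - 6 = 8
(cross-check via (f, h): 9 - 1 = 8.)

8


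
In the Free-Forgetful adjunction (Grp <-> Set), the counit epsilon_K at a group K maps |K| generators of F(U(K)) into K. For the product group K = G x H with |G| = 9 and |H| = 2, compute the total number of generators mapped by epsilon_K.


The counit epsilon_K: F(U(K)) -> K of the Free-Forgetful adjunction
maps |K| generators of F(U(K)) into K. For K = G x H (the product group),
|G x H| = |G| * |H|.
Total generators mapped = 9 * 2 = 18.

18


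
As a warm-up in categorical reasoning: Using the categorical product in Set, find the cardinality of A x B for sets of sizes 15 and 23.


In Set, the product A x B is the Cartesian product.
By the universal property, |A x B| = |A| * |B|.
|A x B| = 15 * 23 = 345

345


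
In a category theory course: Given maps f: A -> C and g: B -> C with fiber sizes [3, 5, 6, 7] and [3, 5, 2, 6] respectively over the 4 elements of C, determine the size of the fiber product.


The pullback A x_C B consists of pairs (a, b) with f(a) = g(b).
For each element c in C, the fiber product has |f^-1(c)| * |g^-1(c)| elements.
Summing over C: 3 * 3 + 5 * 5 + 6 * 2 + 7 * 6
= 9 + 25 + 12 + 42 = 88

88


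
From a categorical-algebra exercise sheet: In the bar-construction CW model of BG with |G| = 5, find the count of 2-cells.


In the bar-construction CW model of BG, the n-cells are indexed by
n-tuples [g_1|...|g_n] of non-identity elements of G (degenerate
simplices with some g_i = e do not contribute cells), so there are
(|G| - 1)^n n-cells.
For dim = 2 with |G| = 5:
cells = (5 - 1)^2 = 4^2 = 16

16


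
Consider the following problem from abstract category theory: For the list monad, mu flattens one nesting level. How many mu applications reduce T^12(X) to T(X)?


Each application of mu: T^2 -> T removes one layer of nesting.
Starting at depth 12 (i.e., T^12(X)), we need to reach T(X).
Number of mu applications = 12 - 1 = 11

11


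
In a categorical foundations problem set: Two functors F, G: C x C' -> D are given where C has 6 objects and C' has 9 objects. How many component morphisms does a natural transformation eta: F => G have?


A natural transformation eta: F => G assigns one component morphism per
object of the domain category.
The domain is the product category C x C', so
|Ob(C x C')| = |Ob(C)| * |Ob(C')| = 6 * 9 = 54.
Therefore eta has 54 component morphisms.

54


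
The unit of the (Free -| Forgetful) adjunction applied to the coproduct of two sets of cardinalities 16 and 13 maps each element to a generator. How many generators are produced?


The unit eta_X: X -> U(F(X)) of the Free-Forgetful adjunction
maps each element of X to a generator of F(X). For X = S + T (disjoint
union in Set), |S + T| = |S| + |T|.
Total mappings = 16 + 13 = 29.

29


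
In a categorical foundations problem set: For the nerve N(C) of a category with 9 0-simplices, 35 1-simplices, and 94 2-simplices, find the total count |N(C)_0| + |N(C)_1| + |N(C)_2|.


The 2-skeleton of the nerve N(C) consists of simplices in dimensions 0, 1, 2:
  |N(C)_0| = 9 (objects)
  |N(C)_1| = 35 (morphisms)
  |N(C)_2| = 94 (composable pairs)
Total = 9 + 35 + 94 = 138

138


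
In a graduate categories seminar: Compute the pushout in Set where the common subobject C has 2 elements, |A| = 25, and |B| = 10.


The pushout A +_C B identifies the images of C in A and B.
|A +_C B| = |A| + |B| - |C| (for injections).
= 25 + 10 - 2 = 33

33


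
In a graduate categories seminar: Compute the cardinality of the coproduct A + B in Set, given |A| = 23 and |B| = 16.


In Set, the coproduct A + B is the disjoint union.
|A + B| = |A| + |B| = 23 + 16 = 39

39


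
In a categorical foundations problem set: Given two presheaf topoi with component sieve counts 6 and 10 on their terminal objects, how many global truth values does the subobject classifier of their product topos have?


In a product of presheaf topoi E_1 x E_2, the subobject classifier
is Omega = Omega_1 x Omega_2 (componentwise), so
|Omega(top)| = |Omega_1(top_1)| * |Omega_2(top_2)|.
= 6 * 10 = 60.

60


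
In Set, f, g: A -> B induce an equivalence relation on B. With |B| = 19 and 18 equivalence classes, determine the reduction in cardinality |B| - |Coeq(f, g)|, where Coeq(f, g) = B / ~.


The coequalizer Coeq(f, g) = B / ~ has one element per equivalence class.
|B| = 19, |Coeq(f, g)| = 18.
|B| - |Coeq(f, g)| = 19 - 18 = 1.

1


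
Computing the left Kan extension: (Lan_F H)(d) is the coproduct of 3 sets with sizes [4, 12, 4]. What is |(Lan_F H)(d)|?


Pointwise, the left Kan extension (Lan_F H)(d) is the colimit, indexed
by the comma category (F downarrow d), of H composed with the
projection (F downarrow d) -> C. Here that colimit is given
as a coproduct (disjoint union) of sets, so its cardinality is the
sum of the sizes of the summands.
Coproduct of sets with sizes: 4 + 12 + 4
= 20

20


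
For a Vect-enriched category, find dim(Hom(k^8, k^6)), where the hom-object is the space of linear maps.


In Vect-enriched categories, Hom(k^n, k^m) is the space of m x n matrices.
dim(Hom(k^8, k^6)) = 6 * 8 = 48

48


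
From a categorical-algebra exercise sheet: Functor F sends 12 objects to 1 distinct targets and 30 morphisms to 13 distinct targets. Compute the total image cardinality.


The image of F consists of distinct objects and distinct morphisms.
|Im(F)| on objects = 1
|Im(F)| on morphisms = 13
Total image cardinality = 1 + 13 = 14

14


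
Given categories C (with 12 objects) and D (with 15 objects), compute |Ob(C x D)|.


The product category C x D has objects that are pairs (c, d).
Number of pairs = |Ob(C)| * |Ob(D)| = 12 * 15 = 180

180


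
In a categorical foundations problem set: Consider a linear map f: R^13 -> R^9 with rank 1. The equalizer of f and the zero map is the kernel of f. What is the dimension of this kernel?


The equalizer of f and the zero map is ker(f).
By the rank-nullity theorem: dim(ker(f)) = dim(domain) - rank(f).
dim(ker(f)) = 13 - 1 = 12

12


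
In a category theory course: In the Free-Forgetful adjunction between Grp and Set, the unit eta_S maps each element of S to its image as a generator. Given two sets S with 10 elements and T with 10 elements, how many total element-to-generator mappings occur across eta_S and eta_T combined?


The unit eta_X: X -> U(F(X)) of the Free-Forgetful adjunction
maps each element of X to a generator of F(X). For X = S + T (disjoint
union in Set), |S + T| = |S| + |T|.
Total mappings = 10 + 10 = 20.

20


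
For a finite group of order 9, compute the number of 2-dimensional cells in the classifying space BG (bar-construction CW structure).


In the bar-construction CW model of BG, the n-cells are indexed by
n-tuples [g_1|...|g_n] of non-identity elements of G (degenerate
simplices with some g_i = e do not contribute cells), so there are
(|G| - 1)^n n-cells.
For dim = 2 with |G| = 9:
cells = (9 - 1)^2 = 8^2 = 64

64


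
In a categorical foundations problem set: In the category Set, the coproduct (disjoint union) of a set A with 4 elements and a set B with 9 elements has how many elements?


In Set, the coproduct A + B is the disjoint union.
|A + B| = |A| + |B| = 4 + 9 = 13

13


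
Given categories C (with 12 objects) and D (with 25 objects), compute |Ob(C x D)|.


The product category C x D has objects that are pairs (c, d).
Number of pairs = |Ob(C)| * |Ob(D)| = 12 * 25 = 300

300


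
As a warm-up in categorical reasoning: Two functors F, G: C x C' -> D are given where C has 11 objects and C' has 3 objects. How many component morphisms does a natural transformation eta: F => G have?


A natural transformation eta: F => G assigns one component morphism per
object of the domain category.
The domain is the product category C x C', so
|Ob(C x C')| = |Ob(C)| * |Ob(C')| = 11 * 3 = 33.
Therefore eta has 33 component morphisms.

33


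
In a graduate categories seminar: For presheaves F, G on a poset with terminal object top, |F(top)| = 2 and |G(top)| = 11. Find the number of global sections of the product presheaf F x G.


Global sections of a presheaf on a poset with terminal top satisfy
Gamma(H) ~ H(top). Presheaves admit pointwise products, so
(F x G)(top) = F(top) x G(top) (Cartesian product).
|Gamma(F x G)| = |F(top)| * |G(top)| = 2 * 11 = 22.

22


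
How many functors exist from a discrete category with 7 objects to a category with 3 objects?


A functor from a discrete category C to D is determined by
where each object maps. Each of the 7 objects of C can map
to any of the 3 objects of D independently.
Number of functors = 3^7 = 2187

2187


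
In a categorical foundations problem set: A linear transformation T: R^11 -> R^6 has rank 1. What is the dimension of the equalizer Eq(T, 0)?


The equalizer of f and the zero map is ker(f).
By the rank-nullity theorem: dim(ker(f)) = dim(domain) - rank(f).
dim(ker(f)) = 11 - 1 = 10

10


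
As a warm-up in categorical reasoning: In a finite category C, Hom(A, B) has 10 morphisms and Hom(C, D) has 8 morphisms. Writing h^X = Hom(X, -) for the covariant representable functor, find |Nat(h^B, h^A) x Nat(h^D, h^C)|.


By the Yoneda lemma, Nat(h^B, h^A) is isomorphic to Hom(A, B),
so |Nat(h^B, h^A)| = |Hom(A, B)| and |Nat(h^D, h^C)| = |Hom(C, D)|.
|Hom(A, B)| = 10, |Hom(C, D)| = 8.
|Nat(h^B, h^A) x Nat(h^D, h^C)| = 10 * 8 = 80

80


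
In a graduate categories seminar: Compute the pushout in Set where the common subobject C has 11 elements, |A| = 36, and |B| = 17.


The pushout A +_C B identifies the images of C in A and B.
|A +_C B| = |A| + |B| - |C| (for injections).
= 36 + 17 - 11 = 42

42


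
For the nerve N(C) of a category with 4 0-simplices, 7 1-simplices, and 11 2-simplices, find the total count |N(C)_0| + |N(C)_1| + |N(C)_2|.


The 2-skeleton of the nerve N(C) consists of simplices in dimensions 0, 1, 2:
  |N(C)_0| = 4 (objects)
  |N(C)_1| = 7 (morphisms)
  |N(C)_2| = 11 (composable pairs)
Total = 4 + 7 + 11 = 22

22


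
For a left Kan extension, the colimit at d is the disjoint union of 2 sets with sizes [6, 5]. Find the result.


Pointwise, the left Kan extension (Lan_F H)(d) is the colimit, indexed
by the comma category (F downarrow d), of H composed with the
projection (F downarrow d) -> C. Here that colimit is given
as a coproduct (disjoint union) of sets, so its cardinality is the
sum of the sizes of the summands.
Coproduct of sets with sizes: 6 + 5
= 11

11


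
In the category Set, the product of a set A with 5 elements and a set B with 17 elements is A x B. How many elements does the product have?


In Set, the product A x B is the Cartesian product.
By the universal property, |A x B| = |A| * |B|.
|A x B| = 5 * 17 = 85

85


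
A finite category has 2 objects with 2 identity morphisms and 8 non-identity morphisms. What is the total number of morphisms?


Each object has an identity morphism, giving 2 identities.
Adding the 8 non-identity morphisms:
Total = 2 + 8 = 10

10


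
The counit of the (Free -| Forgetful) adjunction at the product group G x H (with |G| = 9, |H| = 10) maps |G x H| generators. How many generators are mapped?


The counit epsilon_K: F(U(K)) -> K of the Free-Forgetful adjunction
maps |K| generators of F(U(K)) into K. For K = G x H (the product group),
|G x H| = |G| * |H|.
Total generators mapped = 9 * 10 = 90.

90


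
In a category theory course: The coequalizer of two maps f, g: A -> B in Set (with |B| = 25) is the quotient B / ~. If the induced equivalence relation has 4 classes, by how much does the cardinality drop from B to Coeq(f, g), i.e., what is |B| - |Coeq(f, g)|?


The coequalizer Coeq(f, g) = B / ~ has one element per equivalence class.
|B| = 25, |Coeq(f, g)| = 4.
|B| - |Coeq(f, g)| = 25 - 4 = 21.

21


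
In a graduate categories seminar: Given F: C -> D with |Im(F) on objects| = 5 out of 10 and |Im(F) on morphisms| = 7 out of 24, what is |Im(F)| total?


The image of F consists of distinct objects and distinct morphisms.
|Im(F)| on objects = 5
|Im(F)| on morphisms = 7
Total image cardinality = 5 + 7 = 12

12


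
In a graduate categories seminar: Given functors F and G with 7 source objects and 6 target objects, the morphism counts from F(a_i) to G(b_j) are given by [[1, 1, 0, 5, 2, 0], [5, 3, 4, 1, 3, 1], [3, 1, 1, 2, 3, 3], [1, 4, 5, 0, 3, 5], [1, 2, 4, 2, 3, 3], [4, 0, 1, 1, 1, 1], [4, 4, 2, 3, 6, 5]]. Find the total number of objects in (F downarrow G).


Objects of (F downarrow G) are triples (a, b, h: F(a)->G(b)).
The count equals the sum of all entries in the hom-matrix.
sum(row 0) = 9
sum(row 1) = 17
sum(row 2) = 13
sum(row 3) = 18
sum(row 4) = 15
sum(row 5) = 8
sum(row 6) = 24
Grand total = 104

104


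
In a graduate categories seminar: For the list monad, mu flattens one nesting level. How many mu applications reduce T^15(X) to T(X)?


Each application of mu: T^2 -> T removes one layer of nesting.
Starting at depth 15 (i.e., T^15(X)), we need to reach T(X).
Number of mu applications = 15 - 1 = 14

14


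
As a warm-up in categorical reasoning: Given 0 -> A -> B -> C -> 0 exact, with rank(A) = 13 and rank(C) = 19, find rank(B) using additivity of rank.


For a short exact sequence 0 -> A -> B -> C -> 0,
rank is additive: rank(B) = rank(A) + rank(C).
rank(B) = 13 + 19 = 32

32


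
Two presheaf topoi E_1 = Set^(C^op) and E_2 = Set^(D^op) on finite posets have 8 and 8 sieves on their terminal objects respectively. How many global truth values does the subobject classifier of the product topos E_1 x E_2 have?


In a product of presheaf topoi E_1 x E_2, the subobject classifier
is Omega = Omega_1 x Omega_2 (componentwise), so
|Omega(top)| = |Omega_1(top_1)| * |Omega_2(top_2)|.
= 8 * 8 = 64.

64


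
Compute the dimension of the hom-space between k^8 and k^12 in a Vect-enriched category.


In Vect-enriched categories, Hom(k^n, k^m) is the space of m x n matrices.
dim(Hom(k^8, k^12)) = 12 * 8 = 96

96


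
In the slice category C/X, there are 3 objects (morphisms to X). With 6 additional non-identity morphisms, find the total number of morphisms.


In the slice category C/X, objects are morphisms to X.
Identity morphisms: 3 (one per object of C/X).
Non-identity morphisms: 6.
Total = 3 + 6 = 9

9


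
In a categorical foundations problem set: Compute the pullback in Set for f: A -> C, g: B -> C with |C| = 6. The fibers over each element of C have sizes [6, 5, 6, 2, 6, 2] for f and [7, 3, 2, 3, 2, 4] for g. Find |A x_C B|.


The pullback A x_C B consists of pairs (a, b) with f(a) = g(b).
For each element c in C, the fiber product has |f^-1(c)| * |g^-1(c)| elements.
Summing over C: 6 * 7 + 5 * 3 + 6 * 2 + 2 * 3 + 6 * 2 + 2 * 4
= 42 + 15 + 12 + 6 + 12 + 8 = 95

95


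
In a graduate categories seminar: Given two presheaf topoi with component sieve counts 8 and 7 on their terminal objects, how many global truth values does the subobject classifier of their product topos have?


In a product of presheaf topoi E_1 x E_2, the subobject classifier
is Omega = Omega_1 x Omega_2 (componentwise), so
|Omega(top)| = |Omega_1(top_1)| * |Omega_2(top_2)|.
= 8 * 7 = 56.

56


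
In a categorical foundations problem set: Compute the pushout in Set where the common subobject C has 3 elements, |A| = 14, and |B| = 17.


The pushout A +_C B identifies the images of C in A and B.
|A +_C B| = |A| + |B| - |C| (for injections).
= 14 + 17 - 3 = 28

28


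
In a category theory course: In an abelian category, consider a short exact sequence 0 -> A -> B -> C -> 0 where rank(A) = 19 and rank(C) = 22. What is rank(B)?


For a short exact sequence 0 -> A -> B -> C -> 0,
rank is additive: rank(B) = rank(A) + rank(C).
rank(B) = 19 + 22 = 41

41


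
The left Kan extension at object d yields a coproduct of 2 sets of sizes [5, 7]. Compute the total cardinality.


Pointwise, the left Kan extension (Lan_F H)(d) is the colimit, indexed
by the comma category (F downarrow d), of H composed with the
projection (F downarrow d) -> C. Here that colimit is given
as a coproduct (disjoint union) of sets, so its cardinality is the
sum of the sizes of the summands.
Coproduct of sets with sizes: 5 + 7
= 12

12


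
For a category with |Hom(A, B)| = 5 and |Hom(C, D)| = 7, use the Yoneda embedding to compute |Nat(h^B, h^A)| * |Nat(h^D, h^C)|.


By the Yoneda lemma, Nat(h^B, h^A) is isomorphic to Hom(A, B),
so |Nat(h^B, h^A)| = |Hom(A, B)| and |Nat(h^D, h^C)| = |Hom(C, D)|.
|Hom(A, B)| = 5, |Hom(C, D)| = 7.
|Nat(h^B, h^A) x Nat(h^D, h^C)| = 5 * 7 = 35

35


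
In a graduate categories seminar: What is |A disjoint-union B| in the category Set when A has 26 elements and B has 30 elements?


In Set, the coproduct A + B is the disjoint union.
|A + B| = |A| + |B| = 26 + 30 = 56

56


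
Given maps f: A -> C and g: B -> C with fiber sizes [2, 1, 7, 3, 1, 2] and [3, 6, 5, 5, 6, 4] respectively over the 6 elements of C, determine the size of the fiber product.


The pullback A x_C B consists of pairs (a, b) with f(a) = g(b).
For each element c in C, the fiber product has |f^-1(c)| * |g^-1(c)| elements.
Summing over C: 2 * 3 + 1 * 6 + 7 * 5 + 3 * 5 + 1 * 6 + 2 * 4
= 6 + 6 + 35 + 15 + 6 + 8 = 76

76


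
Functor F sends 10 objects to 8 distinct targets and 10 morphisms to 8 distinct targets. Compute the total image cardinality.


The image of F consists of distinct objects and distinct morphisms.
|Im(F)| on objects = 8
|Im(F)| on morphisms = 8
Total image cardinality = 8 + 8 = 16

16


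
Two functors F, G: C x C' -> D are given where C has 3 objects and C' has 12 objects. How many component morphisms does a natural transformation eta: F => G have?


A natural transformation eta: F => G assigns one component morphism per
object of the domain category.
The domain is the product category C x C', so
|Ob(C x C')| = |Ob(C)| * |Ob(C')| = 3 * 12 = 36.
Therefore eta has 36 component morphisms.

36


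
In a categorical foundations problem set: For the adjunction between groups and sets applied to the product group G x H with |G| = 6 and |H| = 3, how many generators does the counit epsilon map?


The counit epsilon_K: F(U(K)) -> K of the Free-Forgetful adjunction
maps |K| generators of F(U(K)) into K. For K = G x H (the product group),
|G x H| = |G| * |H|.
Total generators mapped = 6 * 3 = 18.

18


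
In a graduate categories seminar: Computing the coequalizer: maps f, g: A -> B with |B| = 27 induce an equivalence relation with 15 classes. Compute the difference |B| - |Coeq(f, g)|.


The coequalizer Coeq(f, g) = B / ~ has one element per equivalence class.
|B| = 27, |Coeq(f, g)| = 15.
|B| - |Coeq(f, g)| = 27 - 15 = 12.

12


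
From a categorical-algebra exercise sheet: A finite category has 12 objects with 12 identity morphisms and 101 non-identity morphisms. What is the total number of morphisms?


Each object has an identity morphism, giving 12 identities.
Adding the 101 non-identity morphisms:
Total = 12 + 101 = 113

113


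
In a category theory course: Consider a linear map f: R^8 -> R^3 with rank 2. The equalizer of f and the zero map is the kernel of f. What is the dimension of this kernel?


The equalizer of f and the zero map is ker(f).
By the rank-nullity theorem: dim(ker(f)) = dim(domain) - rank(f).
dim(ker(f)) = 8 - 2 = 6

6


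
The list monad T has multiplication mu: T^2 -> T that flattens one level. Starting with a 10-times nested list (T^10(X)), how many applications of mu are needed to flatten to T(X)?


Each application of mu: T^2 -> T removes one layer of nesting.
Starting at depth 10 (i.e., T^10(X)), we need to reach T(X).
Number of mu applications = 10 - 1 = 9

9


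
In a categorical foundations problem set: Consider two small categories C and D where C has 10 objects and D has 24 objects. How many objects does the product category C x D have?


The product category C x D has objects that are pairs (c, d).
Number of pairs = |Ob(C)| * |Ob(D)| = 10 * 24 = 240

240


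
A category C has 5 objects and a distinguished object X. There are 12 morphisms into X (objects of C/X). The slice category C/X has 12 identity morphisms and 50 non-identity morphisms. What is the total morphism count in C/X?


In the slice category C/X, objects are morphisms to X.
Identity morphisms: 12 (one per object of C/X).
Non-identity morphisms: 50.
Total = 12 + 50 = 62

62


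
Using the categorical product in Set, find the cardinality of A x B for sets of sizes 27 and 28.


In Set, the product A x B is the Cartesian product.
By the universal property, |A x B| = |A| * |B|.
|A x B| = 27 * 28 = 756

756


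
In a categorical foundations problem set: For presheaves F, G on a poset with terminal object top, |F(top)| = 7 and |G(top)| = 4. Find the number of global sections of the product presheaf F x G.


Global sections of a presheaf on a poset with terminal top satisfy
Gamma(H) ~ H(top). Presheaves admit pointwise products, so
(F x G)(top) = F(top) x G(top) (Cartesian product).
|Gamma(F x G)| = |F(top)| * |G(top)| = 7 * 4 = 28.

28


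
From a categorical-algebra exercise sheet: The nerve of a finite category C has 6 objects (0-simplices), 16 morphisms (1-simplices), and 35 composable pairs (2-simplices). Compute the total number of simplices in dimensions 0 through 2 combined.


The 2-skeleton of the nerve N(C) consists of simplices in dimensions 0, 1, 2:
  |N(C)_0| = 6 (objects)
  |N(C)_1| = 16 (morphisms)
  |N(C)_2| = 35 (composable pairs)
Total = 6 + 16 + 35 = 57

57


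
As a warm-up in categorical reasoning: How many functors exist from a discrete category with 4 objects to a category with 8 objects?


A functor from a discrete category C to D is determined by
where each object maps. Each of the 4 objects of C can map
to any of the 8 objects of D independently.
Number of functors = 8^4 = 4096

4096


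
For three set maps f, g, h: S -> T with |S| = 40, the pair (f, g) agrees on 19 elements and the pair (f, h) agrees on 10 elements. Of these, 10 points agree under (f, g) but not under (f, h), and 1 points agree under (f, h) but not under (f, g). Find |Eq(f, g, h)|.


Eq(f, g, h) is the triple-agreement set: points in S where all three
maps take the same value. Using inclusion-exclusion on the pairwise data:
Pair (f, g) agrees on 19 points; pair (f, h) on 10 points.
Points agreeing under (f, g) but not (f, h) = 10; under (f, h) but not (f, g) = 1.
Triple-agreement = agreement-in-(f, g) minus points that agree under (f, g) but not (f, h):
|Eq(f, g, h)| = 19 - 10 = 9
(cross-check via (f, h): 10 - 1 = 9.)

9


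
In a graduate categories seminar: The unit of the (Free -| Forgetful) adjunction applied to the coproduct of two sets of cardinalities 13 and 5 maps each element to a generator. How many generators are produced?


The unit eta_X: X -> U(F(X)) of the Free-Forgetful adjunction
maps each element of X to a generator of F(X). For X = S + T (disjoint
union in Set), |S + T| = |S| + |T|.
Total mappings = 13 + 5 = 18.

18


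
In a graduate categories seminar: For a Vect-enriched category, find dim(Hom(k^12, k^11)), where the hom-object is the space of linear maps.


In Vect-enriched categories, Hom(k^n, k^m) is the space of m x n matrices.
dim(Hom(k^12, k^11)) = 11 * 12 = 132

132


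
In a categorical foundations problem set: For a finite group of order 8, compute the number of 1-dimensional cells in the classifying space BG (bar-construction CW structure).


In the bar-construction CW model of BG, the n-cells are indexed by
n-tuples [g_1|...|g_n] of non-identity elements of G (degenerate
simplices with some g_i = e do not contribute cells), so there are
(|G| - 1)^n n-cells.
For dim = 1 with |G| = 8:
cells = (8 - 1)^1 = 7^1 = 7

7


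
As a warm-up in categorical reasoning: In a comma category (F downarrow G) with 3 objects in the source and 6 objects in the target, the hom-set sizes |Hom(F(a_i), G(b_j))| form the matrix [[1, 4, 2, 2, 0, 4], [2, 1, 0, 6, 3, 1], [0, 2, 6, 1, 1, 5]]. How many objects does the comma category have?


Objects of (F downarrow G) are triples (a, b, h: F(a)->G(b)).
The count equals the sum of all entries in the hom-matrix.
sum(row 0) = 13
sum(row 1) = 13
sum(row 2) = 15
Grand total = 41

41


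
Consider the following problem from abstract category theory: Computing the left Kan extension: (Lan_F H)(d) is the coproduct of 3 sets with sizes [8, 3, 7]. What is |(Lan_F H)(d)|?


Pointwise, the left Kan extension (Lan_F H)(d) is the colimit, indexed
by the comma category (F downarrow d), of H composed with the
projection (F downarrow d) -> C. Here that colimit is given
as a coproduct (disjoint union) of sets, so its cardinality is the
sum of the sizes of the summands.
Coproduct of sets with sizes: 8 + 3 + 7
= 18

18


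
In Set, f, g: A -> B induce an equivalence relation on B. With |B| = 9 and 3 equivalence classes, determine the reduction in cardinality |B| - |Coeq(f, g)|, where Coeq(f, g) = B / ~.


The coequalizer Coeq(f, g) = B / ~ has one element per equivalence class.
|B| = 9, |Coeq(f, g)| = 3.
|B| - |Coeq(f, g)| = 9 - 3 = 6.

6


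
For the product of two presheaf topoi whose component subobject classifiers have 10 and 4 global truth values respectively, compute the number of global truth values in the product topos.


In a product of presheaf topoi E_1 x E_2, the subobject classifier
is Omega = Omega_1 x Omega_2 (componentwise), so
|Omega(top)| = |Omega_1(top_1)| * |Omega_2(top_2)|.
= 10 * 4 = 40.

40


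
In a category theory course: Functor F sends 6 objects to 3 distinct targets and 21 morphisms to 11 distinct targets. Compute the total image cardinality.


The image of F consists of distinct objects and distinct morphisms.
|Im(F)| on objects = 3
|Im(F)| on morphisms = 11
Total image cardinality = 3 + 11 = 14

14


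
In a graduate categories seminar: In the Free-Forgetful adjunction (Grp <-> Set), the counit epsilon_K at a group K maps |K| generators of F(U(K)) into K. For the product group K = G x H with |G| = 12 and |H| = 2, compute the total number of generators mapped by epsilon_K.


The counit epsilon_K: F(U(K)) -> K of the Free-Forgetful adjunction
maps |K| generators of F(U(K)) into K. For K = G x H (the product group),
|G x H| = |G| * |H|.
Total generators mapped = 12 * 2 = 24.

24


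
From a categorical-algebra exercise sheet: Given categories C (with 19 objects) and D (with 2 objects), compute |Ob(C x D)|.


The product category C x D has objects that are pairs (c, d).
Number of pairs = |Ob(C)| * |Ob(D)| = 19 * 2 = 38

38


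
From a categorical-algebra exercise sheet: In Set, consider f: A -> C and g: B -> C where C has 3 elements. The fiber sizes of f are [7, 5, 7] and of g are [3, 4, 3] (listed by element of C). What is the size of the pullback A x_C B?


The pullback A x_C B consists of pairs (a, b) with f(a) = g(b).
For each element c in C, the fiber product has |f^-1(c)| * |g^-1(c)| elements.
Summing over C: 7 * 3 + 5 * 4 + 7 * 3
= 21 + 20 + 21 = 62

62


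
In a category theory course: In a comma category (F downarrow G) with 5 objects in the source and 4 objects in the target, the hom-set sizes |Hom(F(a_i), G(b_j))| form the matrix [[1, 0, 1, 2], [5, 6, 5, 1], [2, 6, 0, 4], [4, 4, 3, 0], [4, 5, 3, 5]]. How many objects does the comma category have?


Objects of (F downarrow G) are triples (a, b, h: F(a)->G(b)).
The count equals the sum of all entries in the hom-matrix.
sum(row 0) = 4
sum(row 1) = 17
sum(row 2) = 12
sum(row 3) = 11
sum(row 4) = 17
Grand total = 61

61


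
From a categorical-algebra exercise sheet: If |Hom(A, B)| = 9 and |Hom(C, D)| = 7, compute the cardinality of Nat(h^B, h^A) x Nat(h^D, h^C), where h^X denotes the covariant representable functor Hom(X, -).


By the Yoneda lemma, Nat(h^B, h^A) is isomorphic to Hom(A, B),
so |Nat(h^B, h^A)| = |Hom(A, B)| and |Nat(h^D, h^C)| = |Hom(C, D)|.
|Hom(A, B)| = 9, |Hom(C, D)| = 7.
|Nat(h^B, h^A) x Nat(h^D, h^C)| = 9 * 7 = 63

63


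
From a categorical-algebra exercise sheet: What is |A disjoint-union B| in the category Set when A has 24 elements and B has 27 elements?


In Set, the coproduct A + B is the disjoint union.
|A + B| = |A| + |B| = 24 + 27 = 51

51


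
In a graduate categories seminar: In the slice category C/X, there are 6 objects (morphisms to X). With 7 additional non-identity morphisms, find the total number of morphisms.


In the slice category C/X, objects are morphisms to X.
Identity morphisms: 6 (one per object of C/X).
Non-identity morphisms: 7.
Total = 6 + 7 = 13

13


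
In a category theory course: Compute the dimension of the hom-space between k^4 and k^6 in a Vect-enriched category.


In Vect-enriched categories, Hom(k^n, k^m) is the space of m x n matrices.
dim(Hom(k^4, k^6)) = 6 * 4 = 24

24


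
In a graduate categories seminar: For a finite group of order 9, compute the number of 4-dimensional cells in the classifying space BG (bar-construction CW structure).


In the bar-construction CW model of BG, the n-cells are indexed by
n-tuples [g_1|...|g_n] of non-identity elements of G (degenerate
simplices with some g_i = e do not contribute cells), so there are
(|G| - 1)^n n-cells.
For dim = 4 with |G| = 9:
cells = (9 - 1)^4 = 8^4 = 4096

4096


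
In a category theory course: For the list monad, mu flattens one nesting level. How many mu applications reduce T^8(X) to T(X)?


Each application of mu: T^2 -> T removes one layer of nesting.
Starting at depth 8 (i.e., T^8(X)), we need to reach T(X).
Number of mu applications = 8 - 1 = 7

7


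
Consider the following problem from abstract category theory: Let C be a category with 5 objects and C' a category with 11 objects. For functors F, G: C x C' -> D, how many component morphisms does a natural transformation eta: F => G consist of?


A natural transformation eta: F => G assigns one component morphism per
object of the domain category.
The domain is the product category C x C', so
|Ob(C x C')| = |Ob(C)| * |Ob(C')| = 5 * 11 = 55.
Therefore eta has 55 component morphisms.

55


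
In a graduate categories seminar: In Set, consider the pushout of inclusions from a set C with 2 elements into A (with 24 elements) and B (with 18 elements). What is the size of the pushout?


The pushout A +_C B identifies the images of C in A and B.
|A +_C B| = |A| + |B| - |C| (for injections).
= 24 + 18 - 2 = 40

40


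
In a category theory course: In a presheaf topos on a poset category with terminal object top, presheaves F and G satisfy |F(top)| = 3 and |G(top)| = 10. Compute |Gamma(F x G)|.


Global sections of a presheaf on a poset with terminal top satisfy
Gamma(H) ~ H(top). Presheaves admit pointwise products, so
(F x G)(top) = F(top) x G(top) (Cartesian product).
|Gamma(F x G)| = |F(top)| * |G(top)| = 3 * 10 = 30.

30


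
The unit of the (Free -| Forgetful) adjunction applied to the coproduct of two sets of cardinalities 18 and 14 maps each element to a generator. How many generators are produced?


The unit eta_X: X -> U(F(X)) of the Free-Forgetful adjunction
maps each element of X to a generator of F(X). For X = S + T (disjoint
union in Set), |S + T| = |S| + |T|.
Total mappings = 18 + 14 = 32.

32


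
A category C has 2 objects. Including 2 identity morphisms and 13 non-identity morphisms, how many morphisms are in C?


Each object has an identity morphism, giving 2 identities.
Adding the 13 non-identity morphisms:
Total = 2 + 13 = 15

15


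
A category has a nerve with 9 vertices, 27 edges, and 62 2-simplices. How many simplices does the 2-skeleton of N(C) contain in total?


The 2-skeleton of the nerve N(C) consists of simplices in dimensions 0, 1, 2:
  |N(C)_0| = 9 (objects)
  |N(C)_1| = 27 (morphisms)
  |N(C)_2| = 62 (composable pairs)
Total = 9 + 27 + 62 = 98

98


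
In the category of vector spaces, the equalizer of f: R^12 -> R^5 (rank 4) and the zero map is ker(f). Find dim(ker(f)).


The equalizer of f and the zero map is ker(f).
By the rank-nullity theorem: dim(ker(f)) = dim(domain) - rank(f).
dim(ker(f)) = 12 - 4 = 8

8


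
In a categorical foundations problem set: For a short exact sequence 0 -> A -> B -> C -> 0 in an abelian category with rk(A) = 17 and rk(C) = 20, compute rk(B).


For a short exact sequence 0 -> A -> B -> C -> 0,
rank is additive: rank(B) = rank(A) + rank(C).
rank(B) = 17 + 20 = 37

37


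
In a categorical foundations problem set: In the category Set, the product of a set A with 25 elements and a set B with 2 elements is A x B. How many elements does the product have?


In Set, the product A x B is the Cartesian product.
By the universal property, |A x B| = |A| * |B|.
|A x B| = 25 * 2 = 50

50


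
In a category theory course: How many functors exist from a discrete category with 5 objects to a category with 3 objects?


A functor from a discrete category C to D is determined by
where each object maps. Each of the 5 objects of C can map
to any of the 3 objects of D independently.
Number of functors = 3^5 = 243

243


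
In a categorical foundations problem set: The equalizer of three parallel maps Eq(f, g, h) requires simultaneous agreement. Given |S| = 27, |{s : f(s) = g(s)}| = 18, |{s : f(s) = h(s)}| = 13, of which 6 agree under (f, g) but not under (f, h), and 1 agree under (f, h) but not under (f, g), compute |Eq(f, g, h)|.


Eq(f, g, h) is the triple-agreement set: points in S where all three
maps take the same value. Using inclusion-exclusion on the pairwise data:
Pair (f, g) agrees on 18 points; pair (f, h) on 13 points.
Points agreeing under (f, g) but not (f, h) = 6; under (f, h) but not (f, g) = 1.
Triple-agreement = agreement-in-(f, g) minus points that agree under (f, g) but not (f, h):
|Eq(f, g, h)| = 18 - 6 = 12
(cross-check via (f, h): 13 - 1 = 12.)

12


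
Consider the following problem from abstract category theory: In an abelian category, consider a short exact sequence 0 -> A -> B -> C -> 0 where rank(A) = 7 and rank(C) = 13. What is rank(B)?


For a short exact sequence 0 -> A -> B -> C -> 0,
rank is additive: rank(B) = rank(A) + rank(C).
rank(B) = 7 + 13 = 20

20


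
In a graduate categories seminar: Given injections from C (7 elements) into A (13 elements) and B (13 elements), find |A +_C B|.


The pushout A +_C B identifies the images of C in A and B.
|A +_C B| = |A| + |B| - |C| (for injections).
= 13 + 13 - 7 = 19

19


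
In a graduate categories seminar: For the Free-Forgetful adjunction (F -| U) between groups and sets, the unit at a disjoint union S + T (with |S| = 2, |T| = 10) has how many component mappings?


The unit eta_X: X -> U(F(X)) of the Free-Forgetful adjunction
maps each element of X to a generator of F(X). For X = S + T (disjoint
union in Set), |S + T| = |S| + |T|.
Total mappings = 2 + 10 = 12.

12


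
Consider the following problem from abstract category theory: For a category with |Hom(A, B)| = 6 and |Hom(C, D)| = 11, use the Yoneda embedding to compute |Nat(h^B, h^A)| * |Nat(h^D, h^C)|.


By the Yoneda lemma, Nat(h^B, h^A) is isomorphic to Hom(A, B),
so |Nat(h^B, h^A)| = |Hom(A, B)| and |Nat(h^D, h^C)| = |Hom(C, D)|.
|Hom(A, B)| = 6, |Hom(C, D)| = 11.
|Nat(h^B, h^A) x Nat(h^D, h^C)| = 6 * 11 = 66

66


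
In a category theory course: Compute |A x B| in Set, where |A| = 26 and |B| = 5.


In Set, the product A x B is the Cartesian product.
By the universal property, |A x B| = |A| * |B|.
|A x B| = 26 * 5 = 130

130


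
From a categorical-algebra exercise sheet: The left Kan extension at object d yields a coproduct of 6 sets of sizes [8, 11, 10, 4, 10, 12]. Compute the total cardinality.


Pointwise, the left Kan extension (Lan_F H)(d) is the colimit, indexed
by the comma category (F downarrow d), of H composed with the
projection (F downarrow d) -> C. Here that colimit is given
as a coproduct (disjoint union) of sets, so its cardinality is the
sum of the sizes of the summands.
Coproduct of sets with sizes: 8 + 11 + 10 + 4 + 10 + 12
= 55

55


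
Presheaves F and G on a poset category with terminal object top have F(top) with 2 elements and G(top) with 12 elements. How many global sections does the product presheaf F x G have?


Global sections of a presheaf on a poset with terminal top satisfy
Gamma(H) ~ H(top). Presheaves admit pointwise products, so
(F x G)(top) = F(top) x G(top) (Cartesian product).
|Gamma(F x G)| = |F(top)| * |G(top)| = 2 * 12 = 24.

24


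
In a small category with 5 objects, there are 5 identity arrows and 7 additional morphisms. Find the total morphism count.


Each object has an identity morphism, giving 5 identities.
Adding the 7 non-identity morphisms:
Total = 5 + 7 = 12

12


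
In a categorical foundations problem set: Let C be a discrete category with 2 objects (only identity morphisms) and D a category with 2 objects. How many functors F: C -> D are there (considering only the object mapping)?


A functor from a discrete category C to D is determined by
where each object maps. Each of the 2 objects of C can map
to any of the 2 objects of D independently.
Number of functors = 2^2 = 4

4


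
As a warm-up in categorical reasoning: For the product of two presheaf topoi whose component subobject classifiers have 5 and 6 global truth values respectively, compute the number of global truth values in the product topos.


In a product of presheaf topoi E_1 x E_2, the subobject classifier
is Omega = Omega_1 x Omega_2 (componentwise), so
|Omega(top)| = |Omega_1(top_1)| * |Omega_2(top_2)|.
= 5 * 6 = 30.

30


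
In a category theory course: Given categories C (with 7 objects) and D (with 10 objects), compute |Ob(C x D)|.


The product category C x D has objects that are pairs (c, d).
Number of pairs = |Ob(C)| * |Ob(D)| = 7 * 10 = 70

70


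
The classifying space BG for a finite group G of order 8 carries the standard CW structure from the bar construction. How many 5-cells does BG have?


In the bar-construction CW model of BG, the n-cells are indexed by
n-tuples [g_1|...|g_n] of non-identity elements of G (degenerate
simplices with some g_i = e do not contribute cells), so there are
(|G| - 1)^n n-cells.
For dim = 5 with |G| = 8:
cells = (8 - 1)^5 = 7^5 = 16807

16807


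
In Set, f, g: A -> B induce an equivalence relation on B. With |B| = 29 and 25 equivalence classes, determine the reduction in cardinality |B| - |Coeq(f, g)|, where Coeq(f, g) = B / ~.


The coequalizer Coeq(f, g) = B / ~ has one element per equivalence class.
|B| = 29, |Coeq(f, g)| = 25.
|B| - |Coeq(f, g)| = 29 - 25 = 4.

4


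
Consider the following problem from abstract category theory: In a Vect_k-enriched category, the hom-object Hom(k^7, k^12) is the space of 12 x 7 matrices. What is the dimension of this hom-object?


In Vect-enriched categories, Hom(k^n, k^m) is the space of m x n matrices.
dim(Hom(k^7, k^12)) = 12 * 7 = 84

84


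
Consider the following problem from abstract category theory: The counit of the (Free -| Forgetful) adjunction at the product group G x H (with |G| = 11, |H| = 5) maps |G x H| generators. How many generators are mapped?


The counit epsilon_K: F(U(K)) -> K of the Free-Forgetful adjunction
maps |K| generators of F(U(K)) into K. For K = G x H (the product group),
|G x H| = |G| * |H|.
Total generators mapped = 11 * 5 = 55.

55


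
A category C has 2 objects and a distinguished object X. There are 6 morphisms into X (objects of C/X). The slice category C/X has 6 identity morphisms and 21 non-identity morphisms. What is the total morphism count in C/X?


In the slice category C/X, objects are morphisms to X.
Identity morphisms: 6 (one per object of C/X).
Non-identity morphisms: 21.
Total = 6 + 21 = 27

27
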